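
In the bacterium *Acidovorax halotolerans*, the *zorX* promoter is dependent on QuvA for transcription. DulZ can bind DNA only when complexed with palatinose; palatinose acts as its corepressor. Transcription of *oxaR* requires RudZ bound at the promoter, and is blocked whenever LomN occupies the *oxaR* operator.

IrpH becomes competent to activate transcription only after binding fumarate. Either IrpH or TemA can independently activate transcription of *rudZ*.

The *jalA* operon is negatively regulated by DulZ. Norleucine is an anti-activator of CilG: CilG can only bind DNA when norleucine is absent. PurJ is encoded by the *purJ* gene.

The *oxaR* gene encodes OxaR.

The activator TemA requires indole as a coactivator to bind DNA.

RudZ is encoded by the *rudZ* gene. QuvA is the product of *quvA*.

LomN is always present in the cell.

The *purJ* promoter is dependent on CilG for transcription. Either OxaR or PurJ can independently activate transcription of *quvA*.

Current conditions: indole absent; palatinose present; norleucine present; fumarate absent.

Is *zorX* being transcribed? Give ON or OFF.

OFF

Fumarate is absent, so IrpH is inactive.
Indole is absent, so TemA is inactive.
No activator is available at the *rudZ* promoter, so *rudZ* is not transcribed.
So RudZ is not produced.
LomN is produced constitutively and is active.
With repressor LomN bound, *oxaR* is not transcribed.
So OxaR is not produced.
Norleucine is present, so CilG is inactive.
Required activator CilG is absent, so *purJ* is not transcribed.
So PurJ is not produced.
No activator is available at the *quvA* promoter, so *quvA* is not transcribed.
So QuvA is not produced.
Required activator QuvA is absent, so *zorX* is not transcribed.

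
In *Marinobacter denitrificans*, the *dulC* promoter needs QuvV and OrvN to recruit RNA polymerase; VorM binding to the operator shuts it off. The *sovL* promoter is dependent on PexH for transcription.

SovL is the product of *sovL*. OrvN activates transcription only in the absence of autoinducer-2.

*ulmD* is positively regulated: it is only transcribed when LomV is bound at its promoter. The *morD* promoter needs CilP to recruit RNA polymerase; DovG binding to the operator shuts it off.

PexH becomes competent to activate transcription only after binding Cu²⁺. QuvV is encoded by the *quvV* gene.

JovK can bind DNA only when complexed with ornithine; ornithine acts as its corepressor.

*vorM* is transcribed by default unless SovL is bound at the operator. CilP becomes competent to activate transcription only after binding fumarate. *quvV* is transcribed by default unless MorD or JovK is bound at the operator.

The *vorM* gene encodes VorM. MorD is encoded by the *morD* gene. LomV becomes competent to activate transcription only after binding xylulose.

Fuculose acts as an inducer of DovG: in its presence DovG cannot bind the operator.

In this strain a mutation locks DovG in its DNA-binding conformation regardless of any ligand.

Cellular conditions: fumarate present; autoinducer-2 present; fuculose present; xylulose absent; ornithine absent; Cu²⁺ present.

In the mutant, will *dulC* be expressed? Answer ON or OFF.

OFF

Cu²⁺ is present, so PexH is active.
No repressor is bound and PexH is active, so *sovL* is transcribed.
So SovL is produced and active.
With repressor SovL bound, *vorM* is not transcribed.
So VorM is not produced.
DovG is constitutively active in this strain.
Fumarate is present, so CilP is active.
With repressor DovG bound, *morD* is not transcribed.
So MorD is not produced.
Ornithine is absent, so JovK is inactive.
With no repressor bound, *quvV* is transcribed.
So QuvV is produced and active.
Autoinducer-2 is present, so OrvN is inactive.
Required activator OrvN is absent, so *dulC* is not transcribed.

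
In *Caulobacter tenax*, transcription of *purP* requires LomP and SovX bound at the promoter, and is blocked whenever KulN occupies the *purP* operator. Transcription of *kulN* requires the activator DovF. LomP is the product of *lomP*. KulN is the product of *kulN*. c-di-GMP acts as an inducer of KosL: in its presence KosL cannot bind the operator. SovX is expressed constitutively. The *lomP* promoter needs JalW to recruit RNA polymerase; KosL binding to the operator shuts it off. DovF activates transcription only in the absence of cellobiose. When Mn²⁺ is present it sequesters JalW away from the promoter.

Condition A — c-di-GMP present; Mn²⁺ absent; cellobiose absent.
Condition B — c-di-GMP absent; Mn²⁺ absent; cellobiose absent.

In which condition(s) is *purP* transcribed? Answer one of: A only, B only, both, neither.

neither

Condition A:
c-di-GMP is present, so KosL is inactive.
Mn²⁺ is absent, so JalW is active.
No repressor is bound and JalW is active, so *lomP* is transcribed.
So LomP is produced and active.
Cellobiose is absent, so DovF is active.
No repressor is bound and DovF is active, so *kulN* is transcribed.
So KulN is produced and active.
SovX is produced constitutively and is active.
With repressor KulN bound, *purP* is not transcribed.
→ *purP* is OFF in A.
Condition B:
c-di-GMP is absent, so KosL is active.
Mn²⁺ is absent, so JalW is active.
With repressor KosL bound, *lomP* is not transcribed.
So LomP is not produced.
Cellobiose is absent, so DovF is active.
No repressor is bound and DovF is active, so *kulN* is transcribed.
So KulN is produced and active.
SovX is produced constitutively and is active.
With repressor KulN bound, *purP* is not transcribed.
→ *purP* is OFF in B.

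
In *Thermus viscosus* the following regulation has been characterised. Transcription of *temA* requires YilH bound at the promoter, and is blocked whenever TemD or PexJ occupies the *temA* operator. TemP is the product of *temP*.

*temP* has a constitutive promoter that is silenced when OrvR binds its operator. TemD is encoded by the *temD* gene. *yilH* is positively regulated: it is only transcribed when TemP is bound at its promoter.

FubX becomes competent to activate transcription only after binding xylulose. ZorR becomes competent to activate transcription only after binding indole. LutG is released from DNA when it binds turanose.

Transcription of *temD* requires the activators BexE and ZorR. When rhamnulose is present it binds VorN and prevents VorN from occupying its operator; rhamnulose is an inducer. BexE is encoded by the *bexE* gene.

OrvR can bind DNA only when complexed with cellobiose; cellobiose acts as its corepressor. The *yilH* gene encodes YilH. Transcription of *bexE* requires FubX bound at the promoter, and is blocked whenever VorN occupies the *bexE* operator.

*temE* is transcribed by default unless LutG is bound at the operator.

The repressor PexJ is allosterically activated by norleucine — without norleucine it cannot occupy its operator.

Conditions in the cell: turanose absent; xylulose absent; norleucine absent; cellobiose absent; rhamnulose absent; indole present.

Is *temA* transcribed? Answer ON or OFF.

ON

Cellobiose is absent, so OrvR is inactive.
With no repressor bound, *temP* is transcribed.
So TemP is produced and active.
No repressor is bound and TemP is active, so *yilH* is transcribed.
So YilH is produced and active.
Xylulose is absent, so FubX is inactive.
Rhamnulose is absent, so VorN is active.
With repressor VorN bound, *bexE* is not transcribed.
So BexE is not produced.
Indole is present, so ZorR is active.
Required activator BexE is absent, so *temD* is not transcribed.
So TemD is not produced.
Norleucine is absent, so PexJ is inactive.
No repressor is bound and YilH is active, so *temA* is transcribed.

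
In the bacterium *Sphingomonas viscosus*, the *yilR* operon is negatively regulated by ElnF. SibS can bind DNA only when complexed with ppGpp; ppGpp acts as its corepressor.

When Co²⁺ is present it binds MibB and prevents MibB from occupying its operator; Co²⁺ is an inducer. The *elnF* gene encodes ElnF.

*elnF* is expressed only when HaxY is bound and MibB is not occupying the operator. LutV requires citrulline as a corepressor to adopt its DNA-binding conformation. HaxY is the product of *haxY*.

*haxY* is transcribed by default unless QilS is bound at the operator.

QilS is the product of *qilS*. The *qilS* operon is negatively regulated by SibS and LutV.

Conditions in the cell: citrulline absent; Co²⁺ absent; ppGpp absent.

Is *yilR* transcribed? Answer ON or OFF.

ON

ppGpp is absent, so SibS is inactive.
Citrulline is absent, so LutV is inactive.
With no repressor bound, *qilS* is transcribed.
So QilS is produced and active.
With repressor QilS bound, *haxY* is not transcribed.
So HaxY is not produced.
Co²⁺ is absent, so MibB is active.
With repressor MibB bound, *elnF* is not transcribed.
So ElnF is not produced.
With no repressor bound, *yilR* is transcribed.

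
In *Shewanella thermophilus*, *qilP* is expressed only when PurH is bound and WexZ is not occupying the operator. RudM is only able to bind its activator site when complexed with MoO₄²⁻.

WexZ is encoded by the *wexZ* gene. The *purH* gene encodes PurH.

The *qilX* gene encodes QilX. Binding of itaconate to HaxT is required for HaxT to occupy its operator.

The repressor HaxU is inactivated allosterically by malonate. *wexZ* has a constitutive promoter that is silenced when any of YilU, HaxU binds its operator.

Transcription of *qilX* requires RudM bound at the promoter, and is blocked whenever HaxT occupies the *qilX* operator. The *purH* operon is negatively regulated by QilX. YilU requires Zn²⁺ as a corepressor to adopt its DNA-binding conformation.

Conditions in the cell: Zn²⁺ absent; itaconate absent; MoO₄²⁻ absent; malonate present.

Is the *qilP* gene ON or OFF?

Itaconate is absent, so HaxT is inactive.
MoO₄²⁻ is absent, so RudM is inactive.
Required activator RudM is absent, so *qilX* is not transcribed.
So QilX is not produced.
With no repressor bound, *purH* is transcribed.
So PurH is produced and active.
Zn²⁺ is absent, so YilU is inactive.
Malonate is present, so HaxU is inactive.
With no repressor bound, *wexZ* is transcribed.
So WexZ is produced and active.
With repressor WexZ bound, *qilP* is not transcribed.

OFF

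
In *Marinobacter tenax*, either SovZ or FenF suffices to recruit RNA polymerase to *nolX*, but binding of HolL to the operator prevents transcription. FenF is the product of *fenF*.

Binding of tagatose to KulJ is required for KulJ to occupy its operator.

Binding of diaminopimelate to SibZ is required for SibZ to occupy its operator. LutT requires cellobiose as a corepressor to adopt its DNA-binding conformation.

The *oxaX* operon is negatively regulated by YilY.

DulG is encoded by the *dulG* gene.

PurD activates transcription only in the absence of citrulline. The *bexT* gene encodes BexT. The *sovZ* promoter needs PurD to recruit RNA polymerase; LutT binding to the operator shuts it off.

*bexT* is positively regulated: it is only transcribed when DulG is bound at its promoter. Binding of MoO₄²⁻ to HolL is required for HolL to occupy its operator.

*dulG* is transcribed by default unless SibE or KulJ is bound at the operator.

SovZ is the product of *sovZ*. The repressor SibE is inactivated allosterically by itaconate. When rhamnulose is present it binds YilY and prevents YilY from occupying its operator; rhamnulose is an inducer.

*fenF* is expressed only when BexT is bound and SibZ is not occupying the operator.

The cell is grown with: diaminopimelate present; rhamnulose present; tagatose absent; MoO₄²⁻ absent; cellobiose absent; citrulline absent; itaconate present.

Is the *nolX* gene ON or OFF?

Citrulline is absent, so PurD is active.
Cellobiose is absent, so LutT is inactive.
No repressor is bound and PurD is active, so *sovZ* is transcribed.
So SovZ is produced and active.
Itaconate is present, so SibE is inactive.
Tagatose is absent, so KulJ is inactive.
With no repressor bound, *dulG* is transcribed.
So DulG is produced and active.
No repressor is bound and DulG is active, so *bexT* is transcribed.
So BexT is produced and active.
Diaminopimelate is present, so SibZ is active.
With repressor SibZ bound, *fenF* is not transcribed.
So FenF is not produced.
MoO₄²⁻ is absent, so HolL is inactive.
Activator SovZ is present, so *nolX* is transcribed.

ON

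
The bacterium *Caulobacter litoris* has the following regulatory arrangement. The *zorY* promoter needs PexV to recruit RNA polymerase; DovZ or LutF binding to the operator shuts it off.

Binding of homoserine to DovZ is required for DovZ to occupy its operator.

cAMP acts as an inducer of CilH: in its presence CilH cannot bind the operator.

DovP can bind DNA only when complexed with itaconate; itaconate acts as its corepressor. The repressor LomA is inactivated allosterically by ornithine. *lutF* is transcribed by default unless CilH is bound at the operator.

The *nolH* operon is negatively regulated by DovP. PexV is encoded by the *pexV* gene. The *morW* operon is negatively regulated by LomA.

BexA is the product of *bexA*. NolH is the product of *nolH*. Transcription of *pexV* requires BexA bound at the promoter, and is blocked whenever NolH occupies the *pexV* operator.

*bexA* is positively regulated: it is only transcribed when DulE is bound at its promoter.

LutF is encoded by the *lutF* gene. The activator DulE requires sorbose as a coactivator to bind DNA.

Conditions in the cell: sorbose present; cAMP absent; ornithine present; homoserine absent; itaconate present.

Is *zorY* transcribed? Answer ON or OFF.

Homoserine is absent, so DovZ is inactive.
Itaconate is present, so DovP is active.
With repressor DovP bound, *nolH* is not transcribed.
So NolH is not produced.
Sorbose is present, so DulE is active.
No repressor is bound and DulE is active, so *bexA* is transcribed.
So BexA is produced and active.
No repressor is bound and BexA is active, so *pexV* is transcribed.
So PexV is produced and active.
cAMP is absent, so CilH is active.
With repressor CilH bound, *lutF* is not transcribed.
So LutF is not produced.
No repressor is bound and PexV is active, so *zorY* is transcribed.

ON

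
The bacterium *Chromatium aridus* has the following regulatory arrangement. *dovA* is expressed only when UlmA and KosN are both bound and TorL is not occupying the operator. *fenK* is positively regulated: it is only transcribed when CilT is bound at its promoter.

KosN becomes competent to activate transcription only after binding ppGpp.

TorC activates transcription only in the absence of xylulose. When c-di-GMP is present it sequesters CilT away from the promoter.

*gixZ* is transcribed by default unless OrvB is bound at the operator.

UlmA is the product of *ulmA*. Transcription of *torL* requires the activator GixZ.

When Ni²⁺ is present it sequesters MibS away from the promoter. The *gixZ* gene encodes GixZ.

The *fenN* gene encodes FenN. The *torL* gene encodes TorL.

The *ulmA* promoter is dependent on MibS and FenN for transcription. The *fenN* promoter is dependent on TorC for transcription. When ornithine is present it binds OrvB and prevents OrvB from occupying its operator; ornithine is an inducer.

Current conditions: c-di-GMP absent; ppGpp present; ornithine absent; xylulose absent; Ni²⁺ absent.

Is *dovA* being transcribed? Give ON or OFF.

Ornithine is absent, so OrvB is active.
With repressor OrvB bound, *gixZ* is not transcribed.
So GixZ is not produced.
Required activator GixZ is absent, so *torL* is not transcribed.
So TorL is not produced.
Ni²⁺ is absent, so MibS is active.
Xylulose is absent, so TorC is active.
No repressor is bound and TorC is active, so *fenN* is transcribed.
So FenN is produced and active.
No repressor is bound and MibS and FenN are active, so *ulmA* is transcribed.
So UlmA is produced and active.
ppGpp is present, so KosN is active.
No repressor is bound and UlmA and KosN are active, so *dovA* is transcribed.

ON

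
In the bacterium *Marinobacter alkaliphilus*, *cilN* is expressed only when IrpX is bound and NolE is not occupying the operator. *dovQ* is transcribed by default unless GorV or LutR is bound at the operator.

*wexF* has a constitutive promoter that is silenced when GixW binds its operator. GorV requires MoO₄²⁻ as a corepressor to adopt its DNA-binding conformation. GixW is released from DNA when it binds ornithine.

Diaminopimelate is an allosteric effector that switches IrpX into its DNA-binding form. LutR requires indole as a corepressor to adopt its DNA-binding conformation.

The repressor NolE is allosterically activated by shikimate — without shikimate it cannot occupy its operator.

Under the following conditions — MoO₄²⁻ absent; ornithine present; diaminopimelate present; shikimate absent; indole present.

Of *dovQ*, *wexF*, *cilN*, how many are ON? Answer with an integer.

2

MoO₄²⁻ is absent, so GorV is inactive.
Indole is present, so LutR is active.
With repressor LutR bound, *dovQ* is not transcribed.
→ *dovQ* is OFF.
Ornithine is present, so GixW is inactive.
With no repressor bound, *wexF* is transcribed.
→ *wexF* is ON.
Shikimate is absent, so NolE is inactive.
Diaminopimelate is present, so IrpX is active.
No repressor is bound and IrpX is active, so *cilN* is transcribed.
→ *cilN* is ON.
2 of the 3 genes are transcribed.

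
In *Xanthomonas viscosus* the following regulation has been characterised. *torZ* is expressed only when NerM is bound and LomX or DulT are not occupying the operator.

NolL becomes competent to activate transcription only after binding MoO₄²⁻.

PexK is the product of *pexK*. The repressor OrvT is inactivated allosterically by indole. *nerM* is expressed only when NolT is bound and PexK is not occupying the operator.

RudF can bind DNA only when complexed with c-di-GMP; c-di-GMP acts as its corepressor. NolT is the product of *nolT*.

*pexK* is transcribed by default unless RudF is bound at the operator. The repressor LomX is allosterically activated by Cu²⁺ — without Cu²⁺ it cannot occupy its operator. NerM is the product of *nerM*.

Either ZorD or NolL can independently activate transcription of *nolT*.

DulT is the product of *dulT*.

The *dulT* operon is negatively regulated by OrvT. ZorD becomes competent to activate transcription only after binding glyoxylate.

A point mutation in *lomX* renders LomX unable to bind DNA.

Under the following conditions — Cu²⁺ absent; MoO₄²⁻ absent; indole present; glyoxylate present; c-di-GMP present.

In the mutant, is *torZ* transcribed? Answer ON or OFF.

OFF

LomX is non-functional in this strain, so it has no effect.
c-di-GMP is present, so RudF is active.
With repressor RudF bound, *pexK* is not transcribed.
So PexK is not produced.
Glyoxylate is present, so ZorD is active.
MoO₄²⁻ is absent, so NolL is inactive.
Activator ZorD is present, so *nolT* is transcribed.
So NolT is produced and active.
No repressor is bound and NolT is active, so *nerM* is transcribed.
So NerM is produced and active.
Indole is present, so OrvT is inactive.
With no repressor bound, *dulT* is transcribed.
So DulT is produced and active.
With repressor DulT bound, *torZ* is not transcribed.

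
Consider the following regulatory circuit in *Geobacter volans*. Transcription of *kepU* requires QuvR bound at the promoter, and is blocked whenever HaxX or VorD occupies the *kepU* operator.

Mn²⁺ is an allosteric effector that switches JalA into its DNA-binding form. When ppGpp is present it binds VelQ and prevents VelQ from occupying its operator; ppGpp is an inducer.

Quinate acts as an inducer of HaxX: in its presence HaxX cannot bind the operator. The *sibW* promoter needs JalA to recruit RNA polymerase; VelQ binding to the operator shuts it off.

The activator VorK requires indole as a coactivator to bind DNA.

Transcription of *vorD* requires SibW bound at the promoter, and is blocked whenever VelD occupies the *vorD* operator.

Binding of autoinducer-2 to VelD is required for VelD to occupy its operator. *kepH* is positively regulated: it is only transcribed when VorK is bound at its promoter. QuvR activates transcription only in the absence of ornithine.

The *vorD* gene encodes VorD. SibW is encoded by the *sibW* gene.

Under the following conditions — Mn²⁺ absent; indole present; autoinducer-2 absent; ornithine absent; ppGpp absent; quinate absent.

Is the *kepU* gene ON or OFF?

Ornithine is absent, so QuvR is active.
Quinate is absent, so HaxX is active.
ppGpp is absent, so VelQ is active.
Mn²⁺ is absent, so JalA is inactive.
With repressor VelQ bound, *sibW* is not transcribed.
So SibW is not produced.
Autoinducer-2 is absent, so VelD is inactive.
Required activator SibW is absent, so *vorD* is not transcribed.
So VorD is not produced.
With repressor HaxX bound, *kepU* is not transcribed.

OFF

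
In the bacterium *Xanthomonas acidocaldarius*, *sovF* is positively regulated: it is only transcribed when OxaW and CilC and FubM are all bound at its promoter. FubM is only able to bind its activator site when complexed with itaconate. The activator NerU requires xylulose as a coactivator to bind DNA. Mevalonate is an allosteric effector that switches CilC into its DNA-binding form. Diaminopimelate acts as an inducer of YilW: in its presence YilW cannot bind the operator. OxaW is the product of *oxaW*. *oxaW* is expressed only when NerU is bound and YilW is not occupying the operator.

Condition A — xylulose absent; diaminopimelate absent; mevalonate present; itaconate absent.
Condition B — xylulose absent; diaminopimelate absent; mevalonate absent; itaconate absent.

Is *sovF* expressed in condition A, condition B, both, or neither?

Condition A:
Xylulose is absent, so NerU is inactive.
Diaminopimelate is absent, so YilW is active.
With repressor YilW bound, *oxaW* is not transcribed.
So OxaW is not produced.
Mevalonate is present, so CilC is active.
Itaconate is absent, so FubM is inactive.
Required activator OxaW is absent, so *sovF* is not transcribed.
→ *sovF* is OFF in A.
Condition B:
Xylulose is absent, so NerU is inactive.
Diaminopimelate is absent, so YilW is active.
With repressor YilW bound, *oxaW* is not transcribed.
So OxaW is not produced.
Mevalonate is absent, so CilC is inactive.
Itaconate is absent, so FubM is inactive.
Required activator OxaW is absent, so *sovF* is not transcribed.
→ *sovF* is OFF in B.

neither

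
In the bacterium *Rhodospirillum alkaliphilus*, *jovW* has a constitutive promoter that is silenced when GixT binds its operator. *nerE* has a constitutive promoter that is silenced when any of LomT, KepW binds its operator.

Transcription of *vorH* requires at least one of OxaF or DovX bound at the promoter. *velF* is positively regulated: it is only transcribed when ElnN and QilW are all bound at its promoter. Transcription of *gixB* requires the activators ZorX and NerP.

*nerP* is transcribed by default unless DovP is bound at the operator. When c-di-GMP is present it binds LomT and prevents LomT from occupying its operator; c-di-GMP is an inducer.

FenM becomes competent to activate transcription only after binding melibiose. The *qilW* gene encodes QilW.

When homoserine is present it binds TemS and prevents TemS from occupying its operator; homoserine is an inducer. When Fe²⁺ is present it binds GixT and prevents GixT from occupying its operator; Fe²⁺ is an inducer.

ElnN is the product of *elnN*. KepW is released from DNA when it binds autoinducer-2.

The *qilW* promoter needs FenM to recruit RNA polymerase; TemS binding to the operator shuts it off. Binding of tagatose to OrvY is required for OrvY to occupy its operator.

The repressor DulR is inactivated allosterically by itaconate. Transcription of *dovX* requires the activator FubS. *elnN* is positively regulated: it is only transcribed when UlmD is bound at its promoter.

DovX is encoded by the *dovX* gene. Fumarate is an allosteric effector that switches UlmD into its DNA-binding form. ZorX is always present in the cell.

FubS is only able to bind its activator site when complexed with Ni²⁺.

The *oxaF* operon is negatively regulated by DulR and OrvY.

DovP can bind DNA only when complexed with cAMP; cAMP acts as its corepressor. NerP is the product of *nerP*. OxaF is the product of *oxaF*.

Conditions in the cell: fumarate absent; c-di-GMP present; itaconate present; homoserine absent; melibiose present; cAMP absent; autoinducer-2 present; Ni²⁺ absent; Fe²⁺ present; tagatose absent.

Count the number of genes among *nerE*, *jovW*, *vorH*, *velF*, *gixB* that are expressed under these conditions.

4

c-di-GMP is present, so LomT is inactive.
Autoinducer-2 is present, so KepW is inactive.
With no repressor bound, *nerE* is transcribed.
→ *nerE* is ON.
Fe²⁺ is present, so GixT is inactive.
With no repressor bound, *jovW* is transcribed.
→ *jovW* is ON.
Itaconate is present, so DulR is inactive.
Tagatose is absent, so OrvY is inactive.
With no repressor bound, *oxaF* is transcribed.
So OxaF is produced and active.
Ni²⁺ is absent, so FubS is inactive.
Required activator FubS is absent, so *dovX* is not transcribed.
So DovX is not produced.
Activator OxaF is present, so *vorH* is transcribed.
→ *vorH* is ON.
Fumarate is absent, so UlmD is inactive.
Required activator UlmD is absent, so *elnN* is not transcribed.
So ElnN is not produced.
Melibiose is present, so FenM is active.
Homoserine is absent, so TemS is active.
With repressor TemS bound, *qilW* is not transcribed.
So QilW is not produced.
Required activator ElnN is absent, so *velF* is not transcribed.
→ *velF* is OFF.
ZorX is produced constitutively and is active.
cAMP is absent, so DovP is inactive.
With no repressor bound, *nerP* is transcribed.
So NerP is produced and active.
No repressor is bound and ZorX and NerP are active, so *gixB* is transcribed.
→ *gixB* is ON.
4 of the 5 genes are transcribed.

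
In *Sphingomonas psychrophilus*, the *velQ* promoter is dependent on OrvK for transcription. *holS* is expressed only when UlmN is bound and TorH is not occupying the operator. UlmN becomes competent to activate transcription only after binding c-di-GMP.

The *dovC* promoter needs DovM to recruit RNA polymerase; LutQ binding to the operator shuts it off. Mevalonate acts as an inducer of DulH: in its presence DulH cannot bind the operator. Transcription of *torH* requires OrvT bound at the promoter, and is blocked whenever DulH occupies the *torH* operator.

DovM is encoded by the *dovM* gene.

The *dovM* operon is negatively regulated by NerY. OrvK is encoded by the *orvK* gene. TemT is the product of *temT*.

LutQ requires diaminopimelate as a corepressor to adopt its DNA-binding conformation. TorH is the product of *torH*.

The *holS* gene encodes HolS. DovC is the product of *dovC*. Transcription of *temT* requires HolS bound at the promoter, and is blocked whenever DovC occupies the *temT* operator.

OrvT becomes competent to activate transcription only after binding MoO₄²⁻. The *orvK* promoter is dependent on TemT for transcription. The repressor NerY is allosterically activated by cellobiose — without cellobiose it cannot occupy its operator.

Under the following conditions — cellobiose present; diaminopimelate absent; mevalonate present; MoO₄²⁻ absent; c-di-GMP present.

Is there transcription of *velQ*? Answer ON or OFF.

ON

Mevalonate is present, so DulH is inactive.
MoO₄²⁻ is absent, so OrvT is inactive.
Required activator OrvT is absent, so *torH* is not transcribed.
So TorH is not produced.
c-di-GMP is present, so UlmN is active.
No repressor is bound and UlmN is active, so *holS* is transcribed.
So HolS is produced and active.
Diaminopimelate is absent, so LutQ is inactive.
Cellobiose is present, so NerY is active.
With repressor NerY bound, *dovM* is not transcribed.
So DovM is not produced.
Required activator DovM is absent, so *dovC* is not transcribed.
So DovC is not produced.
No repressor is bound and HolS is active, so *temT* is transcribed.
So TemT is produced and active.
No repressor is bound and TemT is active, so *orvK* is transcribed.
So OrvK is produced and active.
No repressor is bound and OrvK is active, so *velQ* is transcribed.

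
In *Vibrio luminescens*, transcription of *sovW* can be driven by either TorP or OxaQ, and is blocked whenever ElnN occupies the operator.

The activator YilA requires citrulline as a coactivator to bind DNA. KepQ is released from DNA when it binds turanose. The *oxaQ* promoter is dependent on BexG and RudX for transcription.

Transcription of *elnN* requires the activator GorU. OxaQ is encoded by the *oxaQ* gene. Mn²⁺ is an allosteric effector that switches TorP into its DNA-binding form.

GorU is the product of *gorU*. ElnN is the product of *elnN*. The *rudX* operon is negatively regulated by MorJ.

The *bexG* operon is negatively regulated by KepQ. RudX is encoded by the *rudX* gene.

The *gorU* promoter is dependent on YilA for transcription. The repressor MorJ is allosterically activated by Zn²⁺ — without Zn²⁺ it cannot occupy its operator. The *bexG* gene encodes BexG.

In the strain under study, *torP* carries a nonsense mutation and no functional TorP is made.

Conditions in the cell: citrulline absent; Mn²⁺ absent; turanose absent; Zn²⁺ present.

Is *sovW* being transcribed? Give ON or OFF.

OFF

TorP is non-functional in this strain, so it has no effect.
Turanose is absent, so KepQ is active.
With repressor KepQ bound, *bexG* is not transcribed.
So BexG is not produced.
Zn²⁺ is present, so MorJ is active.
With repressor MorJ bound, *rudX* is not transcribed.
So RudX is not produced.
Required activator BexG is absent, so *oxaQ* is not transcribed.
So OxaQ is not produced.
Citrulline is absent, so YilA is inactive.
Required activator YilA is absent, so *gorU* is not transcribed.
So GorU is not produced.
Required activator GorU is absent, so *elnN* is not transcribed.
So ElnN is not produced.
No activator is available at the *sovW* promoter, so *sovW* is not transcribed.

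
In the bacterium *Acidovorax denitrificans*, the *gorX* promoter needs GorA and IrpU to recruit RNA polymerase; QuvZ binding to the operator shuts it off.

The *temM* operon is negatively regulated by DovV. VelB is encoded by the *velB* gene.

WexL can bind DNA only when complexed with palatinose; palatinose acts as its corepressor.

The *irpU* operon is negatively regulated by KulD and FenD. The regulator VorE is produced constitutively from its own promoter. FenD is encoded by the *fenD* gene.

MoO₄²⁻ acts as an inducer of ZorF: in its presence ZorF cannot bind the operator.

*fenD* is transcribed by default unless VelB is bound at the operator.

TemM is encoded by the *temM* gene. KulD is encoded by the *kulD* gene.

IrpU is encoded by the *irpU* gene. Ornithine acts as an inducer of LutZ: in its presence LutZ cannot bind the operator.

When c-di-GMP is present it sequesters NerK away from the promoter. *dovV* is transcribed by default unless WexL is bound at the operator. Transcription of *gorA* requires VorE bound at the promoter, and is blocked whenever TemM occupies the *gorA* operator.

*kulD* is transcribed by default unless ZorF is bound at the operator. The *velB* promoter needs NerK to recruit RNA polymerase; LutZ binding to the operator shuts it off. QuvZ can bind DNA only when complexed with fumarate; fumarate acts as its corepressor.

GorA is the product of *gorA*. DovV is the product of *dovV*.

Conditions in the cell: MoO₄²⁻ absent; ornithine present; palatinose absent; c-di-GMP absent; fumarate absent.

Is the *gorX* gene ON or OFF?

ON

Palatinose is absent, so WexL is inactive.
With no repressor bound, *dovV* is transcribed.
So DovV is produced and active.
With repressor DovV bound, *temM* is not transcribed.
So TemM is not produced.
VorE is produced constitutively and is active.
No repressor is bound and VorE is active, so *gorA* is transcribed.
So GorA is produced and active.
Fumarate is absent, so QuvZ is inactive.
MoO₄²⁻ is absent, so ZorF is active.
With repressor ZorF bound, *kulD* is not transcribed.
So KulD is not produced.
Ornithine is present, so LutZ is inactive.
c-di-GMP is absent, so NerK is active.
No repressor is bound and NerK is active, so *velB* is transcribed.
So VelB is produced and active.
With repressor VelB bound, *fenD* is not transcribed.
So FenD is not produced.
With no repressor bound, *irpU* is transcribed.
So IrpU is produced and active.
No repressor is bound and GorA and IrpU are active, so *gorX* is transcribed.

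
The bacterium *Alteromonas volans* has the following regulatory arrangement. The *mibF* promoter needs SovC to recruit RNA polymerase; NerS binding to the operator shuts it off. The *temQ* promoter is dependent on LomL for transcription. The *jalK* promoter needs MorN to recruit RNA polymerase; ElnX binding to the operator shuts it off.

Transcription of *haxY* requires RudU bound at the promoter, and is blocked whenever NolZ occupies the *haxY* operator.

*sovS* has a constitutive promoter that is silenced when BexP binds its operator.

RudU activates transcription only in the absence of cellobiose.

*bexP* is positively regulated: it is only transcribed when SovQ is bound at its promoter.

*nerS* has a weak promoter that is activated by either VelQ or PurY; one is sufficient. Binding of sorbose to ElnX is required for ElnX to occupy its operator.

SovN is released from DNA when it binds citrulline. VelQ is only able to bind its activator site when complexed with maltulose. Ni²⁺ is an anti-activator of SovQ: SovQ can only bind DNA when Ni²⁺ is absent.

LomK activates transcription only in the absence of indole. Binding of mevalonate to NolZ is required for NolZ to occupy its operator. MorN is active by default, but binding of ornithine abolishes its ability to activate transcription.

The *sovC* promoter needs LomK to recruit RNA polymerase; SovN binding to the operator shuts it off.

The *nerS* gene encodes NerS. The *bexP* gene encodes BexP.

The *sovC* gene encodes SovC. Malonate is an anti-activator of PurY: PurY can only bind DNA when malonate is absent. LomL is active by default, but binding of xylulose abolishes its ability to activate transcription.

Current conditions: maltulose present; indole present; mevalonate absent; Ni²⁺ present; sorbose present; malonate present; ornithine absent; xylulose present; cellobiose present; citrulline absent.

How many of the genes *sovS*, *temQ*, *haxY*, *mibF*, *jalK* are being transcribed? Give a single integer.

Ni²⁺ is present, so SovQ is inactive.
Required activator SovQ is absent, so *bexP* is not transcribed.
So BexP is not produced.
With no repressor bound, *sovS* is transcribed.
→ *sovS* is ON.
Xylulose is present, so LomL is inactive.
Required activator LomL is absent, so *temQ* is not transcribed.
→ *temQ* is OFF.
Mevalonate is absent, so NolZ is inactive.
Cellobiose is present, so RudU is inactive.
Required activator RudU is absent, so *haxY* is not transcribed.
→ *haxY* is OFF.
Maltulose is present, so VelQ is active.
Malonate is present, so PurY is inactive.
Activator VelQ is present, so *nerS* is transcribed.
So NerS is produced and active.
Indole is present, so LomK is inactive.
Citrulline is absent, so SovN is active.
With repressor SovN bound, *sovC* is not transcribed.
So SovC is not produced.
With repressor NerS bound, *mibF* is not transcribed.
→ *mibF* is OFF.
Ornithine is absent, so MorN is active.
Sorbose is present, so ElnX is active.
With repressor ElnX bound, *jalK* is not transcribed.
→ *jalK* is OFF.
1 of the 5 genes is transcribed.

1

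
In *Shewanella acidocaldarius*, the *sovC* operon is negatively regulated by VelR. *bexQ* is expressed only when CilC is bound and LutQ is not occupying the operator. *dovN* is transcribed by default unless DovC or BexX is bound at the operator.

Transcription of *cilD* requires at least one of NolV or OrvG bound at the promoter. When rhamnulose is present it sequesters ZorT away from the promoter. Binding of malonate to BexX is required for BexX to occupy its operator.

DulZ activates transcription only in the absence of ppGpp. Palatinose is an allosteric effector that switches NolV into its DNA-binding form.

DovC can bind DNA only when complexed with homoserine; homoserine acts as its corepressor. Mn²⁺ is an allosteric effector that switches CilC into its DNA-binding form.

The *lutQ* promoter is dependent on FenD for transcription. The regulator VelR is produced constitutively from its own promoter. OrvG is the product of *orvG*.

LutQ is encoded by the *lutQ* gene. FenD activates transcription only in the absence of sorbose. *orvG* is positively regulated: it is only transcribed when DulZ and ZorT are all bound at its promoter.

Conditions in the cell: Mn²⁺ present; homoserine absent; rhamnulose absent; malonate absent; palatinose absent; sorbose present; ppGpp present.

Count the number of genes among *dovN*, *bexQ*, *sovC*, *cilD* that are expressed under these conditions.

Homoserine is absent, so DovC is inactive.
Malonate is absent, so BexX is inactive.
With no repressor bound, *dovN* is transcribed.
→ *dovN* is ON.
Sorbose is present, so FenD is inactive.
Required activator FenD is absent, so *lutQ* is not transcribed.
So LutQ is not produced.
Mn²⁺ is present, so CilC is active.
No repressor is bound and CilC is active, so *bexQ* is transcribed.
→ *bexQ* is ON.
VelR is produced constitutively and is active.
With repressor VelR bound, *sovC* is not transcribed.
→ *sovC* is OFF.
Palatinose is absent, so NolV is inactive.
ppGpp is present, so DulZ is inactive.
Rhamnulose is absent, so ZorT is active.
Required activator DulZ is absent, so *orvG* is not transcribed.
So OrvG is not produced.
No activator is available at the *cilD* promoter, so *cilD* is not transcribed.
→ *cilD* is OFF.
2 of the 4 genes are transcribed.

2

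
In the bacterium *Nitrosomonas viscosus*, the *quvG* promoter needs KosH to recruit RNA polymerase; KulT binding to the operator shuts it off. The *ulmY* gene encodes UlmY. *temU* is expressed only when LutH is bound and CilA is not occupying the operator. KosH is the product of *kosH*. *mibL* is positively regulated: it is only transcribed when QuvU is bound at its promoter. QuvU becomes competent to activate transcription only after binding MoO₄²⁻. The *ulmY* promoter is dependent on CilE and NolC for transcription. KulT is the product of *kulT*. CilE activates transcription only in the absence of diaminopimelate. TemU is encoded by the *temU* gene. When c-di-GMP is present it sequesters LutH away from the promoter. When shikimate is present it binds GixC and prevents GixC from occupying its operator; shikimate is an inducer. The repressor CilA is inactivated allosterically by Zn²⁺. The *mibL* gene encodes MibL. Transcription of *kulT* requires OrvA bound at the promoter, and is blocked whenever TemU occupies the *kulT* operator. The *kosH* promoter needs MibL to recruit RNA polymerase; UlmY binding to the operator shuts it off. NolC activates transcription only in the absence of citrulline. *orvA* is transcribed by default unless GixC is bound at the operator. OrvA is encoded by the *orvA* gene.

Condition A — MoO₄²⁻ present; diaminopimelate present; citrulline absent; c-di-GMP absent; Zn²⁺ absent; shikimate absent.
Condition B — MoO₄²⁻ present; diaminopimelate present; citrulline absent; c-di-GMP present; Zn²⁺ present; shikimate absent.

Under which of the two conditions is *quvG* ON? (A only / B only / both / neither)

both

Condition A:
MoO₄²⁻ is present, so QuvU is active.
No repressor is bound and QuvU is active, so *mibL* is transcribed.
So MibL is produced and active.
Diaminopimelate is present, so CilE is inactive.
Citrulline is absent, so NolC is active.
Required activator CilE is absent, so *ulmY* is not transcribed.
So UlmY is not produced.
No repressor is bound and MibL is active, so *kosH* is transcribed.
So KosH is produced and active.
c-di-GMP is absent, so LutH is active.
Zn²⁺ is absent, so CilA is active.
With repressor CilA bound, *temU* is not transcribed.
So TemU is not produced.
Shikimate is absent, so GixC is active.
With repressor GixC bound, *orvA* is not transcribed.
So OrvA is not produced.
Required activator OrvA is absent, so *kulT* is not transcribed.
So KulT is not produced.
No repressor is bound and KosH is active, so *quvG* is transcribed.
→ *quvG* is ON in A.
Condition B:
MoO₄²⁻ is present, so QuvU is active.
No repressor is bound and QuvU is active, so *mibL* is transcribed.
So MibL is produced and active.
Diaminopimelate is present, so CilE is inactive.
Citrulline is absent, so NolC is active.
Required activator CilE is absent, so *ulmY* is not transcribed.
So UlmY is not produced.
No repressor is bound and MibL is active, so *kosH* is transcribed.
So KosH is produced and active.
c-di-GMP is present, so LutH is inactive.
Zn²⁺ is present, so CilA is inactive.
Required activator LutH is absent, so *temU* is not transcribed.
So TemU is not produced.
Shikimate is absent, so GixC is active.
With repressor GixC bound, *orvA* is not transcribed.
So OrvA is not produced.
Required activator OrvA is absent, so *kulT* is not transcribed.
So KulT is not produced.
No repressor is bound and KosH is active, so *quvG* is transcribed.
→ *quvG* is ON in B.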